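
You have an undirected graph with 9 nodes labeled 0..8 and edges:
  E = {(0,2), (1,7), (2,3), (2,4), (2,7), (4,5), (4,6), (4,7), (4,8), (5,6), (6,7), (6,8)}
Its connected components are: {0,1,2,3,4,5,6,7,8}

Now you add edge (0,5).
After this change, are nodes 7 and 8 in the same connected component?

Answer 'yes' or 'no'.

Initial components: {0,1,2,3,4,5,6,7,8}
Adding edge (0,5): both already in same component {0,1,2,3,4,5,6,7,8}. No change.
New components: {0,1,2,3,4,5,6,7,8}
Are 7 and 8 in the same component? yes

Answer: yes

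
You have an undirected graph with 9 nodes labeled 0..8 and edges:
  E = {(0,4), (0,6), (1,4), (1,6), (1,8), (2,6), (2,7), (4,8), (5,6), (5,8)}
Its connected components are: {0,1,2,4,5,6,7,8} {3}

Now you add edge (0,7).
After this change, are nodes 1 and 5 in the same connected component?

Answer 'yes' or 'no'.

Initial components: {0,1,2,4,5,6,7,8} {3}
Adding edge (0,7): both already in same component {0,1,2,4,5,6,7,8}. No change.
New components: {0,1,2,4,5,6,7,8} {3}
Are 1 and 5 in the same component? yes

Answer: yes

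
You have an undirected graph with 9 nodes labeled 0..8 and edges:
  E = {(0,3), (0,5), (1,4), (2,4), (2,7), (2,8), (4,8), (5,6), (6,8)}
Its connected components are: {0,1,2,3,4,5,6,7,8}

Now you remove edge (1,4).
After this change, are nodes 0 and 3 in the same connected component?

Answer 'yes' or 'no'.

Answer: yes

Derivation:
Initial components: {0,1,2,3,4,5,6,7,8}
Removing edge (1,4): it was a bridge — component count 1 -> 2.
New components: {0,2,3,4,5,6,7,8} {1}
Are 0 and 3 in the same component? yes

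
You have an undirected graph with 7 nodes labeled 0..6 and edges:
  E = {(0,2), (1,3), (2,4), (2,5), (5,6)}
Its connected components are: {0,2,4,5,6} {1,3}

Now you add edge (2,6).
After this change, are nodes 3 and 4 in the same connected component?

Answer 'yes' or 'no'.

Answer: no

Derivation:
Initial components: {0,2,4,5,6} {1,3}
Adding edge (2,6): both already in same component {0,2,4,5,6}. No change.
New components: {0,2,4,5,6} {1,3}
Are 3 and 4 in the same component? no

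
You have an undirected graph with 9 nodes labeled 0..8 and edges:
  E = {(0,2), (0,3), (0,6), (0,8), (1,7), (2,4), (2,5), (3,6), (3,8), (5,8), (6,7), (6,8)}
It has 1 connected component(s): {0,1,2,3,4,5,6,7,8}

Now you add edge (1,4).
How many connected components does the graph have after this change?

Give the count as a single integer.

Initial component count: 1
Add (1,4): endpoints already in same component. Count unchanged: 1.
New component count: 1

Answer: 1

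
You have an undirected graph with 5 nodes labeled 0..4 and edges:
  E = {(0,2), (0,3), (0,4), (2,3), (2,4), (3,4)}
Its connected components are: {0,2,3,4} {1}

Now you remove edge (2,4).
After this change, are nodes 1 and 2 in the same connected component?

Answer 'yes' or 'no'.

Answer: no

Derivation:
Initial components: {0,2,3,4} {1}
Removing edge (2,4): not a bridge — component count unchanged at 2.
New components: {0,2,3,4} {1}
Are 1 and 2 in the same component? no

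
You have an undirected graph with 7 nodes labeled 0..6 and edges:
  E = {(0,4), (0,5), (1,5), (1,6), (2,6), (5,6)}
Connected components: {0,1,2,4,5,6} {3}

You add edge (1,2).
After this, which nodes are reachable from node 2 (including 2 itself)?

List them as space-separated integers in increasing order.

Answer: 0 1 2 4 5 6

Derivation:
Before: nodes reachable from 2: {0,1,2,4,5,6}
Adding (1,2): both endpoints already in same component. Reachability from 2 unchanged.
After: nodes reachable from 2: {0,1,2,4,5,6}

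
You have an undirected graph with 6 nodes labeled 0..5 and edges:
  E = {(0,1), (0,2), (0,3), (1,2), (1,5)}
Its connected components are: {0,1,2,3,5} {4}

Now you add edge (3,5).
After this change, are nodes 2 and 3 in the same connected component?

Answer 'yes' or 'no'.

Initial components: {0,1,2,3,5} {4}
Adding edge (3,5): both already in same component {0,1,2,3,5}. No change.
New components: {0,1,2,3,5} {4}
Are 2 and 3 in the same component? yes

Answer: yes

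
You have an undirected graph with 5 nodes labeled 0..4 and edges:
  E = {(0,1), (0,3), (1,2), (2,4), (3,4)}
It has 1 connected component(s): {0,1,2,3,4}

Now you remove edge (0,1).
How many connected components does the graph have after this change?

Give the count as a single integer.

Initial component count: 1
Remove (0,1): not a bridge. Count unchanged: 1.
  After removal, components: {0,1,2,3,4}
New component count: 1

Answer: 1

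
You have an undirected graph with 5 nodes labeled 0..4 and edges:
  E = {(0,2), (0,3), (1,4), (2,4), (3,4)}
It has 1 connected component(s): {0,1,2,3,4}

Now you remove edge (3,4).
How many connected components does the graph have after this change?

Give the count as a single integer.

Answer: 1

Derivation:
Initial component count: 1
Remove (3,4): not a bridge. Count unchanged: 1.
  After removal, components: {0,1,2,3,4}
New component count: 1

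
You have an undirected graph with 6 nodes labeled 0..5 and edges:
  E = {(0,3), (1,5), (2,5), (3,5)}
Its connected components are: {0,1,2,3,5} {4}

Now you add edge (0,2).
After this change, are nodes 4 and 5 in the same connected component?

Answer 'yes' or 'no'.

Initial components: {0,1,2,3,5} {4}
Adding edge (0,2): both already in same component {0,1,2,3,5}. No change.
New components: {0,1,2,3,5} {4}
Are 4 and 5 in the same component? no

Answer: no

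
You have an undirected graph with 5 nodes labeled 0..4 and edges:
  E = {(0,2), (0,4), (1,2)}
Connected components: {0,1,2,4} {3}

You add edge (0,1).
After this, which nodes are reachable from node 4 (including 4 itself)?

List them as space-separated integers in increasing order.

Answer: 0 1 2 4

Derivation:
Before: nodes reachable from 4: {0,1,2,4}
Adding (0,1): both endpoints already in same component. Reachability from 4 unchanged.
After: nodes reachable from 4: {0,1,2,4}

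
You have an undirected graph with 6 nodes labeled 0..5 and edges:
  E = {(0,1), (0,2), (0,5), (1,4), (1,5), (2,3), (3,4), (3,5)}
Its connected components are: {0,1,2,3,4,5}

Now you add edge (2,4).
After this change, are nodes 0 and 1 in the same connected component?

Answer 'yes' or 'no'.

Answer: yes

Derivation:
Initial components: {0,1,2,3,4,5}
Adding edge (2,4): both already in same component {0,1,2,3,4,5}. No change.
New components: {0,1,2,3,4,5}
Are 0 and 1 in the same component? yes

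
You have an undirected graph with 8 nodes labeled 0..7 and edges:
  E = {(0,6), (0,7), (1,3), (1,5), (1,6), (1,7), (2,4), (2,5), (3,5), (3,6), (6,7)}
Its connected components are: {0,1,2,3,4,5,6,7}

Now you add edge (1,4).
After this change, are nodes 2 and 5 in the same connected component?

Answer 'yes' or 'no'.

Initial components: {0,1,2,3,4,5,6,7}
Adding edge (1,4): both already in same component {0,1,2,3,4,5,6,7}. No change.
New components: {0,1,2,3,4,5,6,7}
Are 2 and 5 in the same component? yes

Answer: yes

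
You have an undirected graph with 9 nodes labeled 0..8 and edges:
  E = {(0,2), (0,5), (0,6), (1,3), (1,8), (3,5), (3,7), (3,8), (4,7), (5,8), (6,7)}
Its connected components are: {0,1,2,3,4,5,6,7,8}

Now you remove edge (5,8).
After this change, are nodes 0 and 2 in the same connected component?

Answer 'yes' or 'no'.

Answer: yes

Derivation:
Initial components: {0,1,2,3,4,5,6,7,8}
Removing edge (5,8): not a bridge — component count unchanged at 1.
New components: {0,1,2,3,4,5,6,7,8}
Are 0 and 2 in the same component? yes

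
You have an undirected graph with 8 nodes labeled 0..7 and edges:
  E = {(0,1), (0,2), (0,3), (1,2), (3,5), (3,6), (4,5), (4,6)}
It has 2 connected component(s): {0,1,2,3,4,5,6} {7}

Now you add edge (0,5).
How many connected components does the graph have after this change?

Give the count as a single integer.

Initial component count: 2
Add (0,5): endpoints already in same component. Count unchanged: 2.
New component count: 2

Answer: 2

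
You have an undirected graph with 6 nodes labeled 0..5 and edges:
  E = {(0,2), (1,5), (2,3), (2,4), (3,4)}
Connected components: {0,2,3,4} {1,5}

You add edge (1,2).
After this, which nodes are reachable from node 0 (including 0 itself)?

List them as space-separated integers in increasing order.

Before: nodes reachable from 0: {0,2,3,4}
Adding (1,2): merges 0's component with another. Reachability grows.
After: nodes reachable from 0: {0,1,2,3,4,5}

Answer: 0 1 2 3 4 5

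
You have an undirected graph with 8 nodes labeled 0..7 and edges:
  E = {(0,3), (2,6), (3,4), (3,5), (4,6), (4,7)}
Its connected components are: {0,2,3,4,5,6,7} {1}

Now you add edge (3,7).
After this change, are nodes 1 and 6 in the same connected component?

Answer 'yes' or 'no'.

Initial components: {0,2,3,4,5,6,7} {1}
Adding edge (3,7): both already in same component {0,2,3,4,5,6,7}. No change.
New components: {0,2,3,4,5,6,7} {1}
Are 1 and 6 in the same component? no

Answer: no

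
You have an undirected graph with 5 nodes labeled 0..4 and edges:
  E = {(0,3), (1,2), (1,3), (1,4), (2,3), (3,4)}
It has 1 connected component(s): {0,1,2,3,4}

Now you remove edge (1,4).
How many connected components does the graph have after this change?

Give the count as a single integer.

Initial component count: 1
Remove (1,4): not a bridge. Count unchanged: 1.
  After removal, components: {0,1,2,3,4}
New component count: 1

Answer: 1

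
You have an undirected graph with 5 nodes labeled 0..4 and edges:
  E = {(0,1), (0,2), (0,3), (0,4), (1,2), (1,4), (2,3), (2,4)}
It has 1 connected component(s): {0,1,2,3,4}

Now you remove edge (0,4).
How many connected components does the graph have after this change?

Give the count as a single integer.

Initial component count: 1
Remove (0,4): not a bridge. Count unchanged: 1.
  After removal, components: {0,1,2,3,4}
New component count: 1

Answer: 1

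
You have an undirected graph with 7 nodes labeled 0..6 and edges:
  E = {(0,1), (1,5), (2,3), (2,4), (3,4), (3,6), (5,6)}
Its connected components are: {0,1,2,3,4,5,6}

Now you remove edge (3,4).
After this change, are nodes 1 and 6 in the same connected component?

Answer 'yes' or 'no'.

Answer: yes

Derivation:
Initial components: {0,1,2,3,4,5,6}
Removing edge (3,4): not a bridge — component count unchanged at 1.
New components: {0,1,2,3,4,5,6}
Are 1 and 6 in the same component? yes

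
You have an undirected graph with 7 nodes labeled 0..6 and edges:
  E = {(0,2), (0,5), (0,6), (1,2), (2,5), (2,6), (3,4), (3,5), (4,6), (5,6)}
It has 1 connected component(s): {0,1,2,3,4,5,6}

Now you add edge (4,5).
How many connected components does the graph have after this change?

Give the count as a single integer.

Answer: 1

Derivation:
Initial component count: 1
Add (4,5): endpoints already in same component. Count unchanged: 1.
New component count: 1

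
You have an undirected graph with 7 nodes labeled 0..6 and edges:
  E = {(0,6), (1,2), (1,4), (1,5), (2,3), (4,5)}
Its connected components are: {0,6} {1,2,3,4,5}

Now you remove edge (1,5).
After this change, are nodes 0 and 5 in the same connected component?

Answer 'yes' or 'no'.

Answer: no

Derivation:
Initial components: {0,6} {1,2,3,4,5}
Removing edge (1,5): not a bridge — component count unchanged at 2.
New components: {0,6} {1,2,3,4,5}
Are 0 and 5 in the same component? no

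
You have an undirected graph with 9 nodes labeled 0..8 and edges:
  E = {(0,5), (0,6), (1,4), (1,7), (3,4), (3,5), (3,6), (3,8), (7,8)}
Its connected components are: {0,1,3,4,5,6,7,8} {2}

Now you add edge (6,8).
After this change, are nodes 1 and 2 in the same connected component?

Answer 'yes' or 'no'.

Initial components: {0,1,3,4,5,6,7,8} {2}
Adding edge (6,8): both already in same component {0,1,3,4,5,6,7,8}. No change.
New components: {0,1,3,4,5,6,7,8} {2}
Are 1 and 2 in the same component? no

Answer: no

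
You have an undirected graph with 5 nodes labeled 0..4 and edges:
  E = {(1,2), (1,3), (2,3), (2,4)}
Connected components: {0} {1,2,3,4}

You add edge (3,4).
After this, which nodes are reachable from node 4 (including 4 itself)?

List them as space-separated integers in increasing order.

Before: nodes reachable from 4: {1,2,3,4}
Adding (3,4): both endpoints already in same component. Reachability from 4 unchanged.
After: nodes reachable from 4: {1,2,3,4}

Answer: 1 2 3 4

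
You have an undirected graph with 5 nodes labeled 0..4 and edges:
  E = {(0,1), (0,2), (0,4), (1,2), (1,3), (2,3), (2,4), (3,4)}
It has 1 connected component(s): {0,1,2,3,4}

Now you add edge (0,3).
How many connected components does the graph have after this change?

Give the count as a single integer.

Answer: 1

Derivation:
Initial component count: 1
Add (0,3): endpoints already in same component. Count unchanged: 1.
New component count: 1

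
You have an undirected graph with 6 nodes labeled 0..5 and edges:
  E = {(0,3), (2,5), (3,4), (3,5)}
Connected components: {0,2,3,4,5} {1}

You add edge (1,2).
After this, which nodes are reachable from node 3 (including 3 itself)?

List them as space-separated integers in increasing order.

Answer: 0 1 2 3 4 5

Derivation:
Before: nodes reachable from 3: {0,2,3,4,5}
Adding (1,2): merges 3's component with another. Reachability grows.
After: nodes reachable from 3: {0,1,2,3,4,5}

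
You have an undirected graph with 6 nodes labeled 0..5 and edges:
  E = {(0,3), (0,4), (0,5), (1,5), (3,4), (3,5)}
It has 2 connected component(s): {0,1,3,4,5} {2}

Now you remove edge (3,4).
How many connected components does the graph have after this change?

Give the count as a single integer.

Initial component count: 2
Remove (3,4): not a bridge. Count unchanged: 2.
  After removal, components: {0,1,3,4,5} {2}
New component count: 2

Answer: 2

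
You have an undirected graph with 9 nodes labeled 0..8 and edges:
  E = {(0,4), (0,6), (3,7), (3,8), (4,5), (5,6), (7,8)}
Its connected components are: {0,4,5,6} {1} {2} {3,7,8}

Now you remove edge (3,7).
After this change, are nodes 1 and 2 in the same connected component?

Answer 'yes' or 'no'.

Initial components: {0,4,5,6} {1} {2} {3,7,8}
Removing edge (3,7): not a bridge — component count unchanged at 4.
New components: {0,4,5,6} {1} {2} {3,7,8}
Are 1 and 2 in the same component? no

Answer: no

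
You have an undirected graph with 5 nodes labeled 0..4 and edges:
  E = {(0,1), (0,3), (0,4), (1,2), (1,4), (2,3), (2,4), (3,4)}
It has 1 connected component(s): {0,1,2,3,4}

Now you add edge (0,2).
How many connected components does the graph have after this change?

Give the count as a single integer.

Initial component count: 1
Add (0,2): endpoints already in same component. Count unchanged: 1.
New component count: 1

Answer: 1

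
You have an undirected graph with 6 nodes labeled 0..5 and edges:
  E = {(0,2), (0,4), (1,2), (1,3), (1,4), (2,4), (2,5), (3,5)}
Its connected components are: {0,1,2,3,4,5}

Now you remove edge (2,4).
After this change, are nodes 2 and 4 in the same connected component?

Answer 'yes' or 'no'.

Answer: yes

Derivation:
Initial components: {0,1,2,3,4,5}
Removing edge (2,4): not a bridge — component count unchanged at 1.
New components: {0,1,2,3,4,5}
Are 2 and 4 in the same component? yes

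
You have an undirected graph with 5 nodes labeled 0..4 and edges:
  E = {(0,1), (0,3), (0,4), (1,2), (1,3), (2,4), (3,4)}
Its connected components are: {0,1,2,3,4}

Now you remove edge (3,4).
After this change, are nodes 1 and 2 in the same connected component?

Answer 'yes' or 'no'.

Answer: yes

Derivation:
Initial components: {0,1,2,3,4}
Removing edge (3,4): not a bridge — component count unchanged at 1.
New components: {0,1,2,3,4}
Are 1 and 2 in the same component? yes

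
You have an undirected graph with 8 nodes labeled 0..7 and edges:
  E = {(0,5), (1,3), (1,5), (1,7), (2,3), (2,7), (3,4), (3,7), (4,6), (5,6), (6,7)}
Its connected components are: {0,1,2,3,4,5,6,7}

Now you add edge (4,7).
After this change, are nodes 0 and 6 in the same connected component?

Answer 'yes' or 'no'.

Initial components: {0,1,2,3,4,5,6,7}
Adding edge (4,7): both already in same component {0,1,2,3,4,5,6,7}. No change.
New components: {0,1,2,3,4,5,6,7}
Are 0 and 6 in the same component? yes

Answer: yes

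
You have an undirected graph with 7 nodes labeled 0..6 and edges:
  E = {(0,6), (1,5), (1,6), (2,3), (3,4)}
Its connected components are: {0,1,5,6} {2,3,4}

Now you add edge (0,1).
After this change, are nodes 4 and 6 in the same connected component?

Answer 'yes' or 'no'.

Answer: no

Derivation:
Initial components: {0,1,5,6} {2,3,4}
Adding edge (0,1): both already in same component {0,1,5,6}. No change.
New components: {0,1,5,6} {2,3,4}
Are 4 and 6 in the same component? no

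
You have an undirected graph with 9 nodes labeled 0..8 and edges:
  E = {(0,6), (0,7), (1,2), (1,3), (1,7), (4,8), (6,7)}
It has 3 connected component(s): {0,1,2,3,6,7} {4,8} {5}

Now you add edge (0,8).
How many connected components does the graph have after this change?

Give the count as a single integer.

Answer: 2

Derivation:
Initial component count: 3
Add (0,8): merges two components. Count decreases: 3 -> 2.
New component count: 2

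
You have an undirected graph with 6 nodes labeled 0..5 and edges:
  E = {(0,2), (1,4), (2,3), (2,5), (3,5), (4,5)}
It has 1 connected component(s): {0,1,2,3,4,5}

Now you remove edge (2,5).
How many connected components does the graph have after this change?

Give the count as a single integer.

Initial component count: 1
Remove (2,5): not a bridge. Count unchanged: 1.
  After removal, components: {0,1,2,3,4,5}
New component count: 1

Answer: 1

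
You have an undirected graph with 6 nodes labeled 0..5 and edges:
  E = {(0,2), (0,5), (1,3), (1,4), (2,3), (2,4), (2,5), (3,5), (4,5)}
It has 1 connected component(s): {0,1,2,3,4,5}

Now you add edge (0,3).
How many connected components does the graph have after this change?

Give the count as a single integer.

Initial component count: 1
Add (0,3): endpoints already in same component. Count unchanged: 1.
New component count: 1

Answer: 1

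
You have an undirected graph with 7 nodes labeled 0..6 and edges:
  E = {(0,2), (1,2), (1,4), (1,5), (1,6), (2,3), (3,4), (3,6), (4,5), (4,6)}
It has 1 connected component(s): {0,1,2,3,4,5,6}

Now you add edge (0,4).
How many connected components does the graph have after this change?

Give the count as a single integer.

Answer: 1

Derivation:
Initial component count: 1
Add (0,4): endpoints already in same component. Count unchanged: 1.
New component count: 1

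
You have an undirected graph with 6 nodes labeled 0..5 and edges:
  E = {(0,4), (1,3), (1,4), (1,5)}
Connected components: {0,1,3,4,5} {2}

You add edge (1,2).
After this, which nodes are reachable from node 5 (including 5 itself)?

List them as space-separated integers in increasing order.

Answer: 0 1 2 3 4 5

Derivation:
Before: nodes reachable from 5: {0,1,3,4,5}
Adding (1,2): merges 5's component with another. Reachability grows.
After: nodes reachable from 5: {0,1,2,3,4,5}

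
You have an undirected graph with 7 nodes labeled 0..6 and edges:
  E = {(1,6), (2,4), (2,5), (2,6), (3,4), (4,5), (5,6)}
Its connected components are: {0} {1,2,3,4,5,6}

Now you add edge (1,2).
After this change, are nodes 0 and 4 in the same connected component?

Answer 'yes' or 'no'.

Answer: no

Derivation:
Initial components: {0} {1,2,3,4,5,6}
Adding edge (1,2): both already in same component {1,2,3,4,5,6}. No change.
New components: {0} {1,2,3,4,5,6}
Are 0 and 4 in the same component? no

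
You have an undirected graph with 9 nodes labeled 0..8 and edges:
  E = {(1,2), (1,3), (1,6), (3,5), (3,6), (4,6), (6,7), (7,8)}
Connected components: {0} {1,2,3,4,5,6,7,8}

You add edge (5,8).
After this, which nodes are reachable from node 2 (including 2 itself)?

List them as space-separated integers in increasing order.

Answer: 1 2 3 4 5 6 7 8

Derivation:
Before: nodes reachable from 2: {1,2,3,4,5,6,7,8}
Adding (5,8): both endpoints already in same component. Reachability from 2 unchanged.
After: nodes reachable from 2: {1,2,3,4,5,6,7,8}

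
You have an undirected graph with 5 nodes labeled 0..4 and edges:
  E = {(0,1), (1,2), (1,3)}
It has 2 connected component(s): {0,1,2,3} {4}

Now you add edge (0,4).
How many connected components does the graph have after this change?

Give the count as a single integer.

Initial component count: 2
Add (0,4): merges two components. Count decreases: 2 -> 1.
New component count: 1

Answer: 1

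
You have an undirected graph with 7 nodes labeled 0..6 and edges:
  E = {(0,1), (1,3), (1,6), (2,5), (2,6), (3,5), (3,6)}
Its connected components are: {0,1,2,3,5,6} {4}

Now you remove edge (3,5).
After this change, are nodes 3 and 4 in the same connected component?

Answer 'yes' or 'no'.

Answer: no

Derivation:
Initial components: {0,1,2,3,5,6} {4}
Removing edge (3,5): not a bridge — component count unchanged at 2.
New components: {0,1,2,3,5,6} {4}
Are 3 and 4 in the same component? no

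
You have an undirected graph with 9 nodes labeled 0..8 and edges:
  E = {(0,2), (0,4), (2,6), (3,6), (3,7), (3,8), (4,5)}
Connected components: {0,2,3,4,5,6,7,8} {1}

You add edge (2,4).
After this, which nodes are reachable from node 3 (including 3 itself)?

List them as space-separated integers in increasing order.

Before: nodes reachable from 3: {0,2,3,4,5,6,7,8}
Adding (2,4): both endpoints already in same component. Reachability from 3 unchanged.
After: nodes reachable from 3: {0,2,3,4,5,6,7,8}

Answer: 0 2 3 4 5 6 7 8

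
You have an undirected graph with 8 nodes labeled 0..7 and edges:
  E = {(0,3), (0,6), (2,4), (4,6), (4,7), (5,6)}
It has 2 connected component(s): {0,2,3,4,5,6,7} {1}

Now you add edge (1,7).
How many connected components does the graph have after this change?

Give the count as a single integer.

Answer: 1

Derivation:
Initial component count: 2
Add (1,7): merges two components. Count decreases: 2 -> 1.
New component count: 1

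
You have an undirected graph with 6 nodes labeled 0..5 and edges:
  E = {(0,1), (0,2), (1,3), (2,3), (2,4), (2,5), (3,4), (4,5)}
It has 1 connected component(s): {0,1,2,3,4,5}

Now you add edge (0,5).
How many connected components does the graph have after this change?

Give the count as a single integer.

Answer: 1

Derivation:
Initial component count: 1
Add (0,5): endpoints already in same component. Count unchanged: 1.
New component count: 1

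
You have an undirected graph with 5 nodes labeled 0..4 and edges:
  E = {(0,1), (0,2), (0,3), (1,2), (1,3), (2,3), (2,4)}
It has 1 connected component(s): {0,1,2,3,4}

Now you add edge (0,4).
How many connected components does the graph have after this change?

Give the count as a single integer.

Initial component count: 1
Add (0,4): endpoints already in same component. Count unchanged: 1.
New component count: 1

Answer: 1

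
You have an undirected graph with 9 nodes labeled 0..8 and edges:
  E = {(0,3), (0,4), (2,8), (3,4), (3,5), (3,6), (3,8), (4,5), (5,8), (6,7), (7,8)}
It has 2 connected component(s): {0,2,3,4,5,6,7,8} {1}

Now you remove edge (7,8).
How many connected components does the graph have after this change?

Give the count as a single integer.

Initial component count: 2
Remove (7,8): not a bridge. Count unchanged: 2.
  After removal, components: {0,2,3,4,5,6,7,8} {1}
New component count: 2

Answer: 2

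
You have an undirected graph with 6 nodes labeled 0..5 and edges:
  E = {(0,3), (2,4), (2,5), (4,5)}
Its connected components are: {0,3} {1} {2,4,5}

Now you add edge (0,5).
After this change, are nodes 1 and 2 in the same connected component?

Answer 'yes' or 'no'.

Answer: no

Derivation:
Initial components: {0,3} {1} {2,4,5}
Adding edge (0,5): merges {0,3} and {2,4,5}.
New components: {0,2,3,4,5} {1}
Are 1 and 2 in the same component? no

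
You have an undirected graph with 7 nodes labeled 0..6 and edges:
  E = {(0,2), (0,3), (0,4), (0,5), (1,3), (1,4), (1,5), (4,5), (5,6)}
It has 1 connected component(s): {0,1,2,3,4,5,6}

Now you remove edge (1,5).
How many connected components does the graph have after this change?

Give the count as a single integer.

Answer: 1

Derivation:
Initial component count: 1
Remove (1,5): not a bridge. Count unchanged: 1.
  After removal, components: {0,1,2,3,4,5,6}
New component count: 1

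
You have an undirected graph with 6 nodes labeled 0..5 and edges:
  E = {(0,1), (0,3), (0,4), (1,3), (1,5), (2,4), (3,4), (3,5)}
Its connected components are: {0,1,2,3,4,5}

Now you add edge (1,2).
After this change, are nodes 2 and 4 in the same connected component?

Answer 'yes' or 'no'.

Initial components: {0,1,2,3,4,5}
Adding edge (1,2): both already in same component {0,1,2,3,4,5}. No change.
New components: {0,1,2,3,4,5}
Are 2 and 4 in the same component? yes

Answer: yes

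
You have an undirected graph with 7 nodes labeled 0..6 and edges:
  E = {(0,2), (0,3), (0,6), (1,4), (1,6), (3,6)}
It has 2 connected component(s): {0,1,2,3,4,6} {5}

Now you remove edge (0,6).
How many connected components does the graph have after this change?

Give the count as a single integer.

Answer: 2

Derivation:
Initial component count: 2
Remove (0,6): not a bridge. Count unchanged: 2.
  After removal, components: {0,1,2,3,4,6} {5}
New component count: 2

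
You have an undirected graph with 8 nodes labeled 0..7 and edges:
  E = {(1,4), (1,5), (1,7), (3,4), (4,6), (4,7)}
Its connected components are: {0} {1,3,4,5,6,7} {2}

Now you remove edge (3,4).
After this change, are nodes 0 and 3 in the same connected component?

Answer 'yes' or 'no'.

Answer: no

Derivation:
Initial components: {0} {1,3,4,5,6,7} {2}
Removing edge (3,4): it was a bridge — component count 3 -> 4.
New components: {0} {1,4,5,6,7} {2} {3}
Are 0 and 3 in the same component? no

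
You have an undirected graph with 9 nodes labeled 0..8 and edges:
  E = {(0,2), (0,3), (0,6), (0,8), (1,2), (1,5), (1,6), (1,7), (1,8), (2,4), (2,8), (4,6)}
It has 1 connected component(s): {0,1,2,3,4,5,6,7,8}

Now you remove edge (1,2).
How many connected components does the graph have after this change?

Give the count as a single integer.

Answer: 1

Derivation:
Initial component count: 1
Remove (1,2): not a bridge. Count unchanged: 1.
  After removal, components: {0,1,2,3,4,5,6,7,8}
New component count: 1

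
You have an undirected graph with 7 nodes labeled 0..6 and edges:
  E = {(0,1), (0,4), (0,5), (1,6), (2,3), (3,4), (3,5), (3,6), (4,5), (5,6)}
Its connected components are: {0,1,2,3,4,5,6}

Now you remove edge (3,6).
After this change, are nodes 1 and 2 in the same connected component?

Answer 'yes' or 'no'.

Initial components: {0,1,2,3,4,5,6}
Removing edge (3,6): not a bridge — component count unchanged at 1.
New components: {0,1,2,3,4,5,6}
Are 1 and 2 in the same component? yes

Answer: yes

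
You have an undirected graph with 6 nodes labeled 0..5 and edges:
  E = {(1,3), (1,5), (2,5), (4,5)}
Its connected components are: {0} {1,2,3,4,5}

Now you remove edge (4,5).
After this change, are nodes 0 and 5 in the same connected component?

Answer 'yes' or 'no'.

Initial components: {0} {1,2,3,4,5}
Removing edge (4,5): it was a bridge — component count 2 -> 3.
New components: {0} {1,2,3,5} {4}
Are 0 and 5 in the same component? no

Answer: no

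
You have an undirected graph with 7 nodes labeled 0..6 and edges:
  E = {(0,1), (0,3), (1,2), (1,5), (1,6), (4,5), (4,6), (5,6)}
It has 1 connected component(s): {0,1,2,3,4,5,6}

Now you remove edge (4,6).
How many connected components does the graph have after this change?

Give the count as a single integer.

Answer: 1

Derivation:
Initial component count: 1
Remove (4,6): not a bridge. Count unchanged: 1.
  After removal, components: {0,1,2,3,4,5,6}
New component count: 1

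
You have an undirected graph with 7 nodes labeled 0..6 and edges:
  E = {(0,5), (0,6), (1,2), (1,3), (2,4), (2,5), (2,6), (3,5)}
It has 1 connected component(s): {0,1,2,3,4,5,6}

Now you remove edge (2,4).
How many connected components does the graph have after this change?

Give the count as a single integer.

Answer: 2

Derivation:
Initial component count: 1
Remove (2,4): it was a bridge. Count increases: 1 -> 2.
  After removal, components: {0,1,2,3,5,6} {4}
New component count: 2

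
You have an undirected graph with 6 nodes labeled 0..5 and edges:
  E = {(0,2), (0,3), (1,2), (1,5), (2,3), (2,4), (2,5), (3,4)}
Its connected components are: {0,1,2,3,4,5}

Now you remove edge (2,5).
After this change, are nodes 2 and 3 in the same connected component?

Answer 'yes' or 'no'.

Answer: yes

Derivation:
Initial components: {0,1,2,3,4,5}
Removing edge (2,5): not a bridge — component count unchanged at 1.
New components: {0,1,2,3,4,5}
Are 2 and 3 in the same component? yes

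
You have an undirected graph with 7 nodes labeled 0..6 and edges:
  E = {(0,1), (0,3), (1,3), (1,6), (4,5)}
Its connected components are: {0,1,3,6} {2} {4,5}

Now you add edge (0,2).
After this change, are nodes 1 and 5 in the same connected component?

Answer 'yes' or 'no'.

Initial components: {0,1,3,6} {2} {4,5}
Adding edge (0,2): merges {0,1,3,6} and {2}.
New components: {0,1,2,3,6} {4,5}
Are 1 and 5 in the same component? no

Answer: no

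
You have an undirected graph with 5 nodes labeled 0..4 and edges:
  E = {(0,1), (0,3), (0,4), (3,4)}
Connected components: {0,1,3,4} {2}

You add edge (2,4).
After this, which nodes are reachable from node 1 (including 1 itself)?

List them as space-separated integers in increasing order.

Answer: 0 1 2 3 4

Derivation:
Before: nodes reachable from 1: {0,1,3,4}
Adding (2,4): merges 1's component with another. Reachability grows.
After: nodes reachable from 1: {0,1,2,3,4}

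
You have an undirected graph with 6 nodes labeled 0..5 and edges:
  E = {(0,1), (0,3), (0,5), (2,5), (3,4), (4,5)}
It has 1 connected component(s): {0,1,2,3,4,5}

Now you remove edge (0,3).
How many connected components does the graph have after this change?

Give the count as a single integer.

Answer: 1

Derivation:
Initial component count: 1
Remove (0,3): not a bridge. Count unchanged: 1.
  After removal, components: {0,1,2,3,4,5}
New component count: 1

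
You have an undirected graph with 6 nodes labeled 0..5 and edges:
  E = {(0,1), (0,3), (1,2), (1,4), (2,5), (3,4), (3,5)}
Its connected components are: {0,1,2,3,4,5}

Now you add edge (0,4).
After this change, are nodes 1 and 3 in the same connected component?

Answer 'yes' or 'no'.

Initial components: {0,1,2,3,4,5}
Adding edge (0,4): both already in same component {0,1,2,3,4,5}. No change.
New components: {0,1,2,3,4,5}
Are 1 and 3 in the same component? yes

Answer: yes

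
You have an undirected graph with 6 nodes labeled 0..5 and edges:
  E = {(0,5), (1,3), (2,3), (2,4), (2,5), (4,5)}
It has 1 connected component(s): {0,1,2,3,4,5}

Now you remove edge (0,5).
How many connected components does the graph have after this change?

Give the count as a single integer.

Answer: 2

Derivation:
Initial component count: 1
Remove (0,5): it was a bridge. Count increases: 1 -> 2.
  After removal, components: {0} {1,2,3,4,5}
New component count: 2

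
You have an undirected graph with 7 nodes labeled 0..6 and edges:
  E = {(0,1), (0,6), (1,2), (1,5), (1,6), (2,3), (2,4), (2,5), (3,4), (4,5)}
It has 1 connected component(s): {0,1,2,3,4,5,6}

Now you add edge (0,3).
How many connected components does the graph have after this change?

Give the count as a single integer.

Answer: 1

Derivation:
Initial component count: 1
Add (0,3): endpoints already in same component. Count unchanged: 1.
New component count: 1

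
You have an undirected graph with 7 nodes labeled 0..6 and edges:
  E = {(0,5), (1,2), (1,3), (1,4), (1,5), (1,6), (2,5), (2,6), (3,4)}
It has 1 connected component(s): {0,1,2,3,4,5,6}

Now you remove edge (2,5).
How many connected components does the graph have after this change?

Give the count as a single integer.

Initial component count: 1
Remove (2,5): not a bridge. Count unchanged: 1.
  After removal, components: {0,1,2,3,4,5,6}
New component count: 1

Answer: 1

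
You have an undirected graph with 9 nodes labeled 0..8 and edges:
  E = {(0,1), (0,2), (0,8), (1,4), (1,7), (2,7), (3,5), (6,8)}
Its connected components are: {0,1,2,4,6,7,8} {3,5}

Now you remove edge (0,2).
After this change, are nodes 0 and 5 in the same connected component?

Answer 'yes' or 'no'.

Answer: no

Derivation:
Initial components: {0,1,2,4,6,7,8} {3,5}
Removing edge (0,2): not a bridge — component count unchanged at 2.
New components: {0,1,2,4,6,7,8} {3,5}
Are 0 and 5 in the same component? no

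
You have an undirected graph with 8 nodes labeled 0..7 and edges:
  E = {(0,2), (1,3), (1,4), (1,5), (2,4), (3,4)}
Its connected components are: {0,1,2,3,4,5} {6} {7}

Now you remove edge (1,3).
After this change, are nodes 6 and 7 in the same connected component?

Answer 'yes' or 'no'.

Initial components: {0,1,2,3,4,5} {6} {7}
Removing edge (1,3): not a bridge — component count unchanged at 3.
New components: {0,1,2,3,4,5} {6} {7}
Are 6 and 7 in the same component? no

Answer: no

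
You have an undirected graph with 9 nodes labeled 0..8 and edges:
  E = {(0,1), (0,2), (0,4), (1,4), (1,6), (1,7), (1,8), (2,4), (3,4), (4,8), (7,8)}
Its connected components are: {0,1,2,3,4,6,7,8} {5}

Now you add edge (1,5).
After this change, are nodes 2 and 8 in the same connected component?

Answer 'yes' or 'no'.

Initial components: {0,1,2,3,4,6,7,8} {5}
Adding edge (1,5): merges {0,1,2,3,4,6,7,8} and {5}.
New components: {0,1,2,3,4,5,6,7,8}
Are 2 and 8 in the same component? yes

Answer: yes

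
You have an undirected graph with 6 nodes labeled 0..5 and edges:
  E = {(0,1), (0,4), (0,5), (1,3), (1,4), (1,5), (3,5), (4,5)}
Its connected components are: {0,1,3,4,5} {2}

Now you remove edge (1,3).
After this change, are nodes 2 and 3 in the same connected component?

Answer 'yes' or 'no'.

Initial components: {0,1,3,4,5} {2}
Removing edge (1,3): not a bridge — component count unchanged at 2.
New components: {0,1,3,4,5} {2}
Are 2 and 3 in the same component? no

Answer: no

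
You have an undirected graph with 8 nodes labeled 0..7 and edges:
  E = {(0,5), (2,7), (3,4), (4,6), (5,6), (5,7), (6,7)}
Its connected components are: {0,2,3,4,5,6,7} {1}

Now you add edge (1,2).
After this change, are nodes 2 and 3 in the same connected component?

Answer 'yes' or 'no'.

Answer: yes

Derivation:
Initial components: {0,2,3,4,5,6,7} {1}
Adding edge (1,2): merges {1} and {0,2,3,4,5,6,7}.
New components: {0,1,2,3,4,5,6,7}
Are 2 and 3 in the same component? yes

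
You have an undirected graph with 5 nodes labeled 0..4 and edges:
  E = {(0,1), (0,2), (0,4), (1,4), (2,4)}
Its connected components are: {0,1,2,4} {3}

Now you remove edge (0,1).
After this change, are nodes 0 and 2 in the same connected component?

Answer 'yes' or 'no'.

Answer: yes

Derivation:
Initial components: {0,1,2,4} {3}
Removing edge (0,1): not a bridge — component count unchanged at 2.
New components: {0,1,2,4} {3}
Are 0 and 2 in the same component? yes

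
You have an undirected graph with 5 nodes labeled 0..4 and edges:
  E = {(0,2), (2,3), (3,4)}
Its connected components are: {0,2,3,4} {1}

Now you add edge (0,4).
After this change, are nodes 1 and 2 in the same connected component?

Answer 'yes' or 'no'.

Answer: no

Derivation:
Initial components: {0,2,3,4} {1}
Adding edge (0,4): both already in same component {0,2,3,4}. No change.
New components: {0,2,3,4} {1}
Are 1 and 2 in the same component? no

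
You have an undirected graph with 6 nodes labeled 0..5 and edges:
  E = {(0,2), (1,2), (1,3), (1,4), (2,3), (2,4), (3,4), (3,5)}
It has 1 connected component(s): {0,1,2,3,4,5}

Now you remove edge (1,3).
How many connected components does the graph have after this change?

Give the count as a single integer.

Answer: 1

Derivation:
Initial component count: 1
Remove (1,3): not a bridge. Count unchanged: 1.
  After removal, components: {0,1,2,3,4,5}
New component count: 1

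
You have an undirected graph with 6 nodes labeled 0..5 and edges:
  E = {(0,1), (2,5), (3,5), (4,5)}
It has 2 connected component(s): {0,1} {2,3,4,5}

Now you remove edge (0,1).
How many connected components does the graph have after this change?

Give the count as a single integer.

Answer: 3

Derivation:
Initial component count: 2
Remove (0,1): it was a bridge. Count increases: 2 -> 3.
  After removal, components: {0} {1} {2,3,4,5}
New component count: 3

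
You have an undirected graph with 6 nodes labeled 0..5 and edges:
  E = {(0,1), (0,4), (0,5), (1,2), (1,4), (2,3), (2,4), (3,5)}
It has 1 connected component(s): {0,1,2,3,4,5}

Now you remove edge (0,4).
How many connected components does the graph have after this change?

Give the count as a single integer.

Answer: 1

Derivation:
Initial component count: 1
Remove (0,4): not a bridge. Count unchanged: 1.
  After removal, components: {0,1,2,3,4,5}
New component count: 1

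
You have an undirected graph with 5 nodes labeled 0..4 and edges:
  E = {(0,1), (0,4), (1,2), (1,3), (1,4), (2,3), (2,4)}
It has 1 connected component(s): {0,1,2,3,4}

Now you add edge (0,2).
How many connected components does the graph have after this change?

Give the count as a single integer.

Initial component count: 1
Add (0,2): endpoints already in same component. Count unchanged: 1.
New component count: 1

Answer: 1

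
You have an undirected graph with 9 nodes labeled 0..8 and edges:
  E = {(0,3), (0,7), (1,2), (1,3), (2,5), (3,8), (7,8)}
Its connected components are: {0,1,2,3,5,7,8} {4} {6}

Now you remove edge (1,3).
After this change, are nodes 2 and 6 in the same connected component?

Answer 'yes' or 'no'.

Answer: no

Derivation:
Initial components: {0,1,2,3,5,7,8} {4} {6}
Removing edge (1,3): it was a bridge — component count 3 -> 4.
New components: {0,3,7,8} {1,2,5} {4} {6}
Are 2 and 6 in the same component? no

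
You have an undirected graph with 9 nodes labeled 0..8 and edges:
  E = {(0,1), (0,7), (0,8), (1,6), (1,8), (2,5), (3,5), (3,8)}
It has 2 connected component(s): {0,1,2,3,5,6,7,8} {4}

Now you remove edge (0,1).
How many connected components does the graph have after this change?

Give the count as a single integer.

Answer: 2

Derivation:
Initial component count: 2
Remove (0,1): not a bridge. Count unchanged: 2.
  After removal, components: {0,1,2,3,5,6,7,8} {4}
New component count: 2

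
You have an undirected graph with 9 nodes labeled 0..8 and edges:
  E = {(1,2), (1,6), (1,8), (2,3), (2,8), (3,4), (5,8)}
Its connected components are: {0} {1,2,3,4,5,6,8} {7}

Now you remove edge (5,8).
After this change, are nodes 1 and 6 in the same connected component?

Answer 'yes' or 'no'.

Answer: yes

Derivation:
Initial components: {0} {1,2,3,4,5,6,8} {7}
Removing edge (5,8): it was a bridge — component count 3 -> 4.
New components: {0} {1,2,3,4,6,8} {5} {7}
Are 1 and 6 in the same component? yes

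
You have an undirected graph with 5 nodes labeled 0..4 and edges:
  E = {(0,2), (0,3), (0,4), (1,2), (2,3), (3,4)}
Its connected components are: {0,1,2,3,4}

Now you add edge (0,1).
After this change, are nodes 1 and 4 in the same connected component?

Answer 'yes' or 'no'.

Answer: yes

Derivation:
Initial components: {0,1,2,3,4}
Adding edge (0,1): both already in same component {0,1,2,3,4}. No change.
New components: {0,1,2,3,4}
Are 1 and 4 in the same component? yes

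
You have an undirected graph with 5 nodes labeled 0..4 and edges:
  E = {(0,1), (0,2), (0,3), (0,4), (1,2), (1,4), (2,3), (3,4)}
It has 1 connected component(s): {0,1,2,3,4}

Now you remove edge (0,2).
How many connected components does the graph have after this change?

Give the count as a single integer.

Answer: 1

Derivation:
Initial component count: 1
Remove (0,2): not a bridge. Count unchanged: 1.
  After removal, components: {0,1,2,3,4}
New component count: 1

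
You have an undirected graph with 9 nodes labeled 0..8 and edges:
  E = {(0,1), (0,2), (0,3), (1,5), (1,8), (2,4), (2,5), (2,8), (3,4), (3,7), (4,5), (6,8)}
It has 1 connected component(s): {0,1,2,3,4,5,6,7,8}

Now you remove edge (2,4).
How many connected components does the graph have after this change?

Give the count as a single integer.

Answer: 1

Derivation:
Initial component count: 1
Remove (2,4): not a bridge. Count unchanged: 1.
  After removal, components: {0,1,2,3,4,5,6,7,8}
New component count: 1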